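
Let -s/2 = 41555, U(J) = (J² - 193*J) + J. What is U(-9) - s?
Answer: 84919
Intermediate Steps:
U(J) = J² - 192*J
s = -83110 (s = -2*41555 = -83110)
U(-9) - s = -9*(-192 - 9) - 1*(-83110) = -9*(-201) + 83110 = 1809 + 83110 = 84919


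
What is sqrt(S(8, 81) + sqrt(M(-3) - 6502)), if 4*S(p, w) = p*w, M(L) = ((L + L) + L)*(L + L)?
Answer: sqrt(162 + 4*I*sqrt(403)) ≈ 13.092 + 3.0667*I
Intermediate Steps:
M(L) = 6*L**2 (M(L) = (2*L + L)*(2*L) = (3*L)*(2*L) = 6*L**2)
S(p, w) = p*w/4 (S(p, w) = (p*w)/4 = p*w/4)
sqrt(S(8, 81) + sqrt(M(-3) - 6502)) = sqrt((1/4)*8*81 + sqrt(6*(-3)**2 - 6502)) = sqrt(162 + sqrt(6*9 - 6502)) = sqrt(162 + sqrt(54 - 6502)) = sqrt(162 + sqrt(-6448)) = sqrt(162 + 4*I*sqrt(403))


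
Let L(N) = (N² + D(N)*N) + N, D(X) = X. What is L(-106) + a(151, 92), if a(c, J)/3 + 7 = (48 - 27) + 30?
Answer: 22498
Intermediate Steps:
a(c, J) = 132 (a(c, J) = -21 + 3*((48 - 27) + 30) = -21 + 3*(21 + 30) = -21 + 3*51 = -21 + 153 = 132)
L(N) = N + 2*N² (L(N) = (N² + N*N) + N = (N² + N²) + N = 2*N² + N = N + 2*N²)
L(-106) + a(151, 92) = -106*(1 + 2*(-106)) + 132 = -106*(1 - 212) + 132 = -106*(-211) + 132 = 22366 + 132 = 22498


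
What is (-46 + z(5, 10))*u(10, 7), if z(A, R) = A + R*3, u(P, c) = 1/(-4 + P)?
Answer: -11/6 ≈ -1.8333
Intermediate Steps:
z(A, R) = A + 3*R
(-46 + z(5, 10))*u(10, 7) = (-46 + (5 + 3*10))/(-4 + 10) = (-46 + (5 + 30))/6 = (-46 + 35)*(⅙) = -11*⅙ = -11/6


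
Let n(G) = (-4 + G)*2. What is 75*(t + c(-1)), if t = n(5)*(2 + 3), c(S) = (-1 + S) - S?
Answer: 675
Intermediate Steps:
n(G) = -8 + 2*G
c(S) = -1
t = 10 (t = (-8 + 2*5)*(2 + 3) = (-8 + 10)*5 = 2*5 = 10)
75*(t + c(-1)) = 75*(10 - 1) = 75*9 = 675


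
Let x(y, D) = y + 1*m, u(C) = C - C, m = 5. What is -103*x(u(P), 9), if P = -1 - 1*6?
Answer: -515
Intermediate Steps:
P = -7 (P = -1 - 6 = -7)
u(C) = 0
x(y, D) = 5 + y (x(y, D) = y + 1*5 = y + 5 = 5 + y)
-103*x(u(P), 9) = -103*(5 + 0) = -103*5 = -515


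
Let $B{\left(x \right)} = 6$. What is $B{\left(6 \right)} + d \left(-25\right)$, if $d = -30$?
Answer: $756$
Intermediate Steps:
$B{\left(6 \right)} + d \left(-25\right) = 6 - -750 = 6 + 750 = 756$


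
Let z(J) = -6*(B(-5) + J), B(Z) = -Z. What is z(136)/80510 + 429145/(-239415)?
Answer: -3475300904/1927530165 ≈ -1.8030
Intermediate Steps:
z(J) = -30 - 6*J (z(J) = -6*(-1*(-5) + J) = -6*(5 + J) = -30 - 6*J)
z(136)/80510 + 429145/(-239415) = (-30 - 6*136)/80510 + 429145/(-239415) = (-30 - 816)*(1/80510) + 429145*(-1/239415) = -846*1/80510 - 85829/47883 = -423/40255 - 85829/47883 = -3475300904/1927530165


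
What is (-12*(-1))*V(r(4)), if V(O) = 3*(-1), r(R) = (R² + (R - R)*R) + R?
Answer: -36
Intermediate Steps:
r(R) = R + R² (r(R) = (R² + 0*R) + R = (R² + 0) + R = R² + R = R + R²)
V(O) = -3
(-12*(-1))*V(r(4)) = -12*(-1)*(-3) = 12*(-3) = -36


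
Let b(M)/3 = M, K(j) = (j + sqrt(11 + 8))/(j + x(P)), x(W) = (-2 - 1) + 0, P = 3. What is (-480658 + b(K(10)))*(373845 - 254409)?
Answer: -401851499136/7 + 358308*sqrt(19)/7 ≈ -5.7407e+10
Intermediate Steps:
x(W) = -3 (x(W) = -3 + 0 = -3)
K(j) = (j + sqrt(19))/(-3 + j) (K(j) = (j + sqrt(11 + 8))/(j - 3) = (j + sqrt(19))/(-3 + j))
b(M) = 3*M
(-480658 + b(K(10)))*(373845 - 254409) = (-480658 + 3*((10 + sqrt(19))/(-3 + 10)))*(373845 - 254409) = (-480658 + 3*((10 + sqrt(19))/7))*119436 = (-480658 + 3*(10/7 + sqrt(19)/7))*119436 = (-480658 + (30/7 + 3*sqrt(19)/7))*119436 = (-3364576/7 + 3*sqrt(19)/7)*119436 = -401851499136/7 + 358308*sqrt(19)/7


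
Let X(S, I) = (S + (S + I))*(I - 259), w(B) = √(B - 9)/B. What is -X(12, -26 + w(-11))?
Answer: -68950/121 - 574*I*√5/11 ≈ -569.83 - 116.68*I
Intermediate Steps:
w(B) = √(-9 + B)/B
X(S, I) = (-259 + I)*(I + 2*S) (X(S, I) = (S + (I + S))*(-259 + I) = (I + 2*S)*(-259 + I) = (-259 + I)*(I + 2*S))
-X(12, -26 + w(-11)) = -((-26 + √(-9 - 11)/(-11))² - 518*12 - 259*(-26 + √(-9 - 11)/(-11)) + 2*(-26 + √(-9 - 11)/(-11))*12) = -((-26 - 2*I*√5/11)² - 6216 - 259*(-26 - 2*I*√5/11) + 2*(-26 - 2*I*√5/11)*12) = -((-26 - 2*I*√5/11)² - 6216 + (6734 + 518*I*√5/11) + (-624 - 48*I*√5/11)) = -(-106 + (-26 - 2*I*√5/11)² + 470*I*√5/11) = 106 - (-26 - 2*I*√5/11)² - 470*I*√5/11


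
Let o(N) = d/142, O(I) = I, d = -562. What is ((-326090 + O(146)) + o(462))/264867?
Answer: -23142305/18805557 ≈ -1.2306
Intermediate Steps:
o(N) = -281/71 (o(N) = -562/142 = -562*1/142 = -281/71)
((-326090 + O(146)) + o(462))/264867 = ((-326090 + 146) - 281/71)/264867 = (-325944 - 281/71)*(1/264867) = -23142305/71*1/264867 = -23142305/18805557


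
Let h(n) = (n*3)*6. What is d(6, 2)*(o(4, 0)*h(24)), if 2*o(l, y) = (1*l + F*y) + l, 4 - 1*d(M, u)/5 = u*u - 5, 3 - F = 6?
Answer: 43200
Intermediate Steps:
F = -3 (F = 3 - 1*6 = 3 - 6 = -3)
d(M, u) = 45 - 5*u² (d(M, u) = 20 - 5*(u*u - 5) = 20 - 5*(u² - 5) = 20 - 5*(-5 + u²) = 20 + (25 - 5*u²) = 45 - 5*u²)
h(n) = 18*n (h(n) = (3*n)*6 = 18*n)
o(l, y) = l - 3*y/2 (o(l, y) = ((1*l - 3*y) + l)/2 = ((l - 3*y) + l)/2 = (-3*y + 2*l)/2 = l - 3*y/2)
d(6, 2)*(o(4, 0)*h(24)) = (45 - 5*2²)*((4 - 3/2*0)*(18*24)) = (45 - 5*4)*((4 + 0)*432) = (45 - 20)*(4*432) = 25*1728 = 43200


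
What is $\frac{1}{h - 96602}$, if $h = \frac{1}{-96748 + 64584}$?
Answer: $- \frac{32164}{3107106729} \approx -1.0352 \cdot 10^{-5}$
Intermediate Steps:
$h = - \frac{1}{32164}$ ($h = \frac{1}{-32164} = - \frac{1}{32164} \approx -3.1091 \cdot 10^{-5}$)
$\frac{1}{h - 96602} = \frac{1}{- \frac{1}{32164} - 96602} = \frac{1}{- \frac{3107106729}{32164}} = - \frac{32164}{3107106729}$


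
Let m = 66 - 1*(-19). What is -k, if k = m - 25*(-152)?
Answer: -3885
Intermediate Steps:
m = 85 (m = 66 + 19 = 85)
k = 3885 (k = 85 - 25*(-152) = 85 + 3800 = 3885)
-k = -1*3885 = -3885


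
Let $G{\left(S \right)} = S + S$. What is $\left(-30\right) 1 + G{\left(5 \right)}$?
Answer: $-20$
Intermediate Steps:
$G{\left(S \right)} = 2 S$
$\left(-30\right) 1 + G{\left(5 \right)} = \left(-30\right) 1 + 2 \cdot 5 = -30 + 10 = -20$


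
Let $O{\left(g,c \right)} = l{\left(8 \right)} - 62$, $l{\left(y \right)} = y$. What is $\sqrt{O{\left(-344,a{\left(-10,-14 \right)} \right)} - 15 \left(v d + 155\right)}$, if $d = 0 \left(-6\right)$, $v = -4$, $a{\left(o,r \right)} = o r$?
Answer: $i \sqrt{2379} \approx 48.775 i$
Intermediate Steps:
$O{\left(g,c \right)} = -54$ ($O{\left(g,c \right)} = 8 - 62 = -54$)
$d = 0$
$\sqrt{O{\left(-344,a{\left(-10,-14 \right)} \right)} - 15 \left(v d + 155\right)} = \sqrt{-54 - 15 \left(\left(-4\right) 0 + 155\right)} = \sqrt{-54 - 15 \left(0 + 155\right)} = \sqrt{-54 - 2325} = \sqrt{-2379} = i \sqrt{2379}$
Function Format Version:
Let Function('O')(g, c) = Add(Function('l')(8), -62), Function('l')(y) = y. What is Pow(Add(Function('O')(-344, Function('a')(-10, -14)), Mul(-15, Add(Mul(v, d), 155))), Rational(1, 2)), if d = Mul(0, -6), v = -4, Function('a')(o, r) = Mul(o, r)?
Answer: Mul(I, Pow(2379, Rational(1, 2))) ≈ Mul(48.775, I)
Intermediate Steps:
Function('O')(g, c) = -54 (Function('O')(g, c) = Add(8, -62) = -54)
d = 0
Pow(Add(Function('O')(-344, Function('a')(-10, -14)), Mul(-15, Add(Mul(v, d), 155))), Rational(1, 2)) = Pow(Add(-54, Mul(-15, Add(Mul(-4, 0), 155))), Rational(1, 2)) = Pow(Add(-54, Mul(-15, Add(0, 155))), Rational(1, 2)) = Pow(Add(-54, Mul(-15, 155)), Rational(1, 2)) = Pow(Add(-54, -2325), Rational(1, 2)) = Pow(-2379, Rational(1, 2)) = Mul(I, Pow(2379, Rational(1, 2)))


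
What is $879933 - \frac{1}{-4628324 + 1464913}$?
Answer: $\frac{2783589731464}{3163411} \approx 8.7993 \cdot 10^{5}$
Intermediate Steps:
$879933 - \frac{1}{-4628324 + 1464913} = 879933 - \frac{1}{-3163411} = 879933 - - \frac{1}{3163411} = 879933 + \frac{1}{3163411} = \frac{2783589731464}{3163411}$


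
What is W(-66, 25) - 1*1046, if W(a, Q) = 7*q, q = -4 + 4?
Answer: -1046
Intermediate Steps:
q = 0
W(a, Q) = 0 (W(a, Q) = 7*0 = 0)
W(-66, 25) - 1*1046 = 0 - 1*1046 = 0 - 1046 = -1046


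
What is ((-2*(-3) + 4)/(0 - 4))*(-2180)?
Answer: 5450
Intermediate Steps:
((-2*(-3) + 4)/(0 - 4))*(-2180) = ((6 + 4)/(-4))*(-2180) = (10*(-1/4))*(-2180) = -5/2*(-2180) = 5450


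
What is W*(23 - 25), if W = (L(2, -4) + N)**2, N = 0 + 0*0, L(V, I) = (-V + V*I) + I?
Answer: -392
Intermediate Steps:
L(V, I) = I - V + I*V (L(V, I) = (-V + I*V) + I = I - V + I*V)
N = 0 (N = 0 + 0 = 0)
W = 196 (W = ((-4 - 1*2 - 4*2) + 0)**2 = ((-4 - 2 - 8) + 0)**2 = (-14 + 0)**2 = (-14)**2 = 196)
W*(23 - 25) = 196*(23 - 25) = 196*(-2) = -392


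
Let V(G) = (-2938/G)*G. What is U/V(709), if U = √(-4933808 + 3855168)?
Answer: -2*I*√67415/1469 ≈ -0.3535*I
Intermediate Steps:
V(G) = -2938
U = 4*I*√67415 (U = √(-1078640) = 4*I*√67415 ≈ 1038.6*I)
U/V(709) = (4*I*√67415)/(-2938) = (4*I*√67415)*(-1/2938) = -2*I*√67415/1469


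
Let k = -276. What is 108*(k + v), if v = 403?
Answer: 13716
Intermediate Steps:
108*(k + v) = 108*(-276 + 403) = 108*127 = 13716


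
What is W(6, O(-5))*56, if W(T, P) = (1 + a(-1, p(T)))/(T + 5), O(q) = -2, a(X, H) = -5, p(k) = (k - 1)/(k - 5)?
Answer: -224/11 ≈ -20.364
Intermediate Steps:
p(k) = (-1 + k)/(-5 + k)
W(T, P) = -4/(5 + T) (W(T, P) = (1 - 5)/(T + 5) = -4/(5 + T))
W(6, O(-5))*56 = -4/(5 + 6)*56 = -4/11*56 = -224/11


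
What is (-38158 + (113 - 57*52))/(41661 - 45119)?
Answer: 41009/3458 ≈ 11.859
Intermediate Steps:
(-38158 + (113 - 57*52))/(41661 - 45119) = (-38158 + (113 - 2964))/(-3458) = (-38158 - 2851)*(-1/3458) = -41009*(-1/3458) = 41009/3458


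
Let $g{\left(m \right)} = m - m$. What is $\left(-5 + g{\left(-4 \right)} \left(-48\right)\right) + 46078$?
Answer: $46073$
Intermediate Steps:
$g{\left(m \right)} = 0$
$\left(-5 + g{\left(-4 \right)} \left(-48\right)\right) + 46078 = \left(-5 + 0 \left(-48\right)\right) + 46078 = \left(-5 + 0\right) + 46078 = -5 + 46078 = 46073$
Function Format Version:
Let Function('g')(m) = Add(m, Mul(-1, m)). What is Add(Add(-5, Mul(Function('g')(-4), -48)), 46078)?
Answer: 46073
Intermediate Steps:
Function('g')(m) = 0
Add(Add(-5, Mul(Function('g')(-4), -48)), 46078) = Add(Add(-5, Mul(0, -48)), 46078) = Add(Add(-5, 0), 46078) = Add(-5, 46078) = 46073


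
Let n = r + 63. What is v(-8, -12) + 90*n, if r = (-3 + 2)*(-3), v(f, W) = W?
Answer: 5928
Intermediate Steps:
r = 3 (r = -1*(-3) = 3)
n = 66 (n = 3 + 63 = 66)
v(-8, -12) + 90*n = -12 + 90*66 = -12 + 5940 = 5928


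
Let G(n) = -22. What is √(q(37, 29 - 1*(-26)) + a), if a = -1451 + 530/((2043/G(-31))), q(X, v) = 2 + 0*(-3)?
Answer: I*√674636509/681 ≈ 38.141*I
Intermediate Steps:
q(X, v) = 2 (q(X, v) = 2 + 0 = 2)
a = -2976053/2043 (a = -1451 + 530/((2043/(-22))) = -1451 + 530/((2043*(-1/22))) = -1451 + 530/(-2043/22) = -1451 + 530*(-22/2043) = -1451 - 11660/2043 = -2976053/2043 ≈ -1456.7)
√(q(37, 29 - 1*(-26)) + a) = √(2 - 2976053/2043) = √(-2971967/2043) = I*√674636509/681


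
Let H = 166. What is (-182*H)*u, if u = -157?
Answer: 4743284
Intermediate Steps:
(-182*H)*u = -182*166*(-157) = -30212*(-157) = 4743284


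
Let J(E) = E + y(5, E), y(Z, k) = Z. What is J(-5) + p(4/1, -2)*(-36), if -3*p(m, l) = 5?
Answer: 60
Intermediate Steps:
p(m, l) = -5/3 (p(m, l) = -⅓*5 = -5/3)
J(E) = 5 + E (J(E) = E + 5 = 5 + E)
J(-5) + p(4/1, -2)*(-36) = (5 - 5) - 5/3*(-36) = 0 + 60 = 60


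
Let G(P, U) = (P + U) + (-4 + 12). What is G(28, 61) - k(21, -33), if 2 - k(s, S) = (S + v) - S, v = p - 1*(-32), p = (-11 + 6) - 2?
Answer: 120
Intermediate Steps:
G(P, U) = 8 + P + U (G(P, U) = (P + U) + 8 = 8 + P + U)
p = -7 (p = -5 - 2 = -7)
v = 25 (v = -7 - 1*(-32) = -7 + 32 = 25)
k(s, S) = -23 (k(s, S) = 2 - ((S + 25) - S) = 2 - ((25 + S) - S) = 2 - 1*25 = 2 - 25 = -23)
G(28, 61) - k(21, -33) = (8 + 28 + 61) - 1*(-23) = 97 + 23 = 120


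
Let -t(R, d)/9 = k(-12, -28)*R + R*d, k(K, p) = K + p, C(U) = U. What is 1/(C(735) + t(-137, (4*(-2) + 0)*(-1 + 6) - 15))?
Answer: -1/116400 ≈ -8.5911e-6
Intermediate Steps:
t(R, d) = 360*R - 9*R*d (t(R, d) = -9*((-12 - 28)*R + R*d) = -9*(-40*R + R*d) = 360*R - 9*R*d)
1/(C(735) + t(-137, (4*(-2) + 0)*(-1 + 6) - 15)) = 1/(735 + 9*(-137)*(40 - ((4*(-2) + 0)*(-1 + 6) - 15))) = 1/(735 + 9*(-137)*(40 - ((-8 + 0)*5 - 15))) = 1/(735 + 9*(-137)*(40 - (-8*5 - 15))) = 1/(735 + 9*(-137)*(40 - (-40 - 15))) = 1/(735 + 9*(-137)*(40 - 1*(-55))) = 1/(735 + 9*(-137)*(40 + 55)) = 1/(735 + 9*(-137)*95) = 1/(735 - 117135) = 1/(-116400) = -1/116400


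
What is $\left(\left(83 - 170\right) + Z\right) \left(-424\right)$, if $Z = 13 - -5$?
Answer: $29256$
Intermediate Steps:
$Z = 18$ ($Z = 13 + 5 = 18$)
$\left(\left(83 - 170\right) + Z\right) \left(-424\right) = \left(\left(83 - 170\right) + 18\right) \left(-424\right) = \left(-87 + 18\right) \left(-424\right) = \left(-69\right) \left(-424\right) = 29256$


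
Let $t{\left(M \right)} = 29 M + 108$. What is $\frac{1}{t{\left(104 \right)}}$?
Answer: $\frac{1}{3124} \approx 0.0003201$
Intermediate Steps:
$t{\left(M \right)} = 108 + 29 M$
$\frac{1}{t{\left(104 \right)}} = \frac{1}{108 + 29 \cdot 104} = \frac{1}{108 + 3016} = \frac{1}{3124}$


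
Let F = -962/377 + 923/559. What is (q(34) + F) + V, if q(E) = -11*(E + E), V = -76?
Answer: -1028651/1247 ≈ -824.90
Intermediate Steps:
F = -1123/1247 (F = -962*1/377 + 923*(1/559) = -74/29 + 71/43 = -1123/1247 ≈ -0.90056)
q(E) = -22*E
(q(34) + F) + V = (-22*34 - 1123/1247) - 76 = (-748 - 1123/1247) - 76 = -933879/1247 - 76 = -1028651/1247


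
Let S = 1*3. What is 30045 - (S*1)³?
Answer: 30018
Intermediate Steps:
S = 3
30045 - (S*1)³ = 30045 - (3*1)³ = 30045 - 1*3³ = 30045 - 1*27 = 30045 - 27 = 30018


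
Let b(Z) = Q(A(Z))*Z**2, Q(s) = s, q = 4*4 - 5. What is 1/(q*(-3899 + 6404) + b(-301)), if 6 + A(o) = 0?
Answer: -1/516051 ≈ -1.9378e-6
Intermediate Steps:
A(o) = -6 (A(o) = -6 + 0 = -6)
q = 11 (q = 16 - 5 = 11)
b(Z) = -6*Z**2
1/(q*(-3899 + 6404) + b(-301)) = 1/(11*(-3899 + 6404) - 6*(-301)**2) = 1/(11*2505 - 6*90601) = 1/(27555 - 543606) = 1/(-516051) = -1/516051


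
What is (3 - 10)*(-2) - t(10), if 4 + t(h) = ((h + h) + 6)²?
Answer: -658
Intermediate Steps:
t(h) = -4 + (6 + 2*h)² (t(h) = -4 + ((h + h) + 6)² = -4 + (2*h + 6)² = -4 + (6 + 2*h)²)
(3 - 10)*(-2) - t(10) = (3 - 10)*(-2) - (-4 + 4*(3 + 10)²) = -7*(-2) - (-4 + 4*13²) = 14 - (-4 + 4*169) = 14 - (-4 + 676) = 14 - 1*672 = 14 - 672 = -658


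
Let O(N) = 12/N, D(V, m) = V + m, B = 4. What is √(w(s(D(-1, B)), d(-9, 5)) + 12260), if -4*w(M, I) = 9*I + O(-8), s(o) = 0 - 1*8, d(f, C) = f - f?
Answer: √196166/4 ≈ 110.73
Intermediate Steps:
d(f, C) = 0
s(o) = -8 (s(o) = 0 - 8 = -8)
w(M, I) = 3/8 - 9*I/4 (w(M, I) = -(9*I + 12/(-8))/4 = -(9*I + 12*(-⅛))/4 = -(9*I - 3/2)/4 = -(-3/2 + 9*I)/4 = 3/8 - 9*I/4)
√(w(s(D(-1, B)), d(-9, 5)) + 12260) = √((3/8 - 9/4*0) + 12260) = √((3/8 + 0) + 12260) = √(3/8 + 12260) = √(98083/8) = √196166/4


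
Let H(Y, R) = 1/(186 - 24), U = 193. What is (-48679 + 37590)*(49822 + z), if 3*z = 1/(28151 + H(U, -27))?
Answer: -2519547077539960/4560463 ≈ -5.5248e+8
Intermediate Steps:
H(Y, R) = 1/162
z = 54/4560463 (z = 1/(3*(28151 + 1/162)) = 1/(3*(4560463/162)) = (⅓)*(162/4560463) = 54/4560463 ≈ 1.1841e-5)
(-48679 + 37590)*(49822 + z) = (-48679 + 37590)*(49822 + 54/4560463) = -11089*227211387640/4560463 = -2519547077539960/4560463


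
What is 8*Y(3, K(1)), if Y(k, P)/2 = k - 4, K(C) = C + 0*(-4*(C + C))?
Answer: -16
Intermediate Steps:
K(C) = C (K(C) = C + 0*(-8*C) = C + 0 = C)
Y(k, P) = -8 + 2*k (Y(k, P) = 2*(k - 4) = 2*(-4 + k) = -8 + 2*k)
8*Y(3, K(1)) = 8*(-8 + 2*3) = 8*(-8 + 6) = 8*(-2) = -16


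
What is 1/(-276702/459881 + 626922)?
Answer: 459881/288309239580 ≈ 1.5951e-6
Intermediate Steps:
1/(-276702/459881 + 626922) = 1/(288309239580/459881) = 459881/288309239580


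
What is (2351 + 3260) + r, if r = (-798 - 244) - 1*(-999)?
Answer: 5568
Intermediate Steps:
r = -43 (r = -1042 + 999 = -43)
(2351 + 3260) + r = (2351 + 3260) - 43 = 5611 - 43 = 5568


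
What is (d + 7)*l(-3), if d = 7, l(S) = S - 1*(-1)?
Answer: -28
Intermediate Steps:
l(S) = 1 + S (l(S) = S + 1 = 1 + S)
(d + 7)*l(-3) = (7 + 7)*(1 - 3) = 14*(-2) = -28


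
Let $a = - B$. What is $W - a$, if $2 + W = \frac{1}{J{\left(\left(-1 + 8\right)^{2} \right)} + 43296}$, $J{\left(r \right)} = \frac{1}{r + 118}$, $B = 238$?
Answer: $\frac{1706382355}{7230433} \approx 236.0$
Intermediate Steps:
$a = -238$ ($a = \left(-1\right) 238 = -238$)
$J{\left(r \right)} = \frac{1}{118 + r}$
$W = - \frac{14460699}{7230433}$ ($W = -2 + \frac{1}{\frac{1}{118 + \left(-1 + 8\right)^{2}} + 43296} = -2 + \frac{1}{\frac{1}{118 + 7^{2}} + 43296} = -2 + \frac{1}{\frac{1}{118 + 49} + 43296} = -2 + \frac{1}{\frac{1}{167} + 43296} = -2 + \frac{1}{\frac{7230433}{167}} = -2 + \frac{167}{7230433} = - \frac{14460699}{7230433} \approx -2.0$)
$W - a = - \frac{14460699}{7230433} - -238 = - \frac{14460699}{7230433} + 238 = \frac{1706382355}{7230433}$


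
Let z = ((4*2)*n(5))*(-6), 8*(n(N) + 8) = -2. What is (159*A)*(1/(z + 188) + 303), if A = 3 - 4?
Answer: -28135527/584 ≈ -48177.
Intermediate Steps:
n(N) = -33/4 (n(N) = -8 + (1/8)*(-2) = -8 - 1/4 = -33/4)
A = -1
z = 396 (z = ((4*2)*(-33/4))*(-6) = (8*(-33/4))*(-6) = -66*(-6) = 396)
(159*A)*(1/(z + 188) + 303) = (159*(-1))*(1/(396 + 188) + 303) = -159*(1/584 + 303) = -159*176953/584 = -28135527/584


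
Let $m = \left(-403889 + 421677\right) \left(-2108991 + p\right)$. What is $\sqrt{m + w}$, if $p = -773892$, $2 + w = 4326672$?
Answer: $i \sqrt{51276396134} \approx 2.2644 \cdot 10^{5} i$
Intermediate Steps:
$w = 4326670$ ($w = -2 + 4326672 = 4326670$)
$m = -51280722804$ ($m = \left(-403889 + 421677\right) \left(-2108991 - 773892\right) = 17788 \left(-2882883\right) = -51280722804$)
$\sqrt{m + w} = \sqrt{-51280722804 + 4326670} = \sqrt{-51276396134} = i \sqrt{51276396134}$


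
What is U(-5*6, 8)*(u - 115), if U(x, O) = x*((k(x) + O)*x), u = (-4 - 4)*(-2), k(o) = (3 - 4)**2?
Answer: -801900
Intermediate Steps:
k(o) = 1 (k(o) = (-1)**2 = 1)
u = 16 (u = -8*(-2) = 16)
U(x, O) = x**2*(1 + O) (U(x, O) = x*((1 + O)*x) = x*(x*(1 + O)) = x**2*(1 + O))
U(-5*6, 8)*(u - 115) = ((-5*6)**2*(1 + 8))*(16 - 115) = ((-30)**2*9)*(-99) = (900*9)*(-99) = 8100*(-99) = -801900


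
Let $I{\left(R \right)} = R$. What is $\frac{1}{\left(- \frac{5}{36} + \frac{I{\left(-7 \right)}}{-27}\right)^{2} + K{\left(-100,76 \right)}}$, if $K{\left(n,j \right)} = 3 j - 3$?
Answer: $\frac{11664}{2624569} \approx 0.0044442$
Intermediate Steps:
$K{\left(n,j \right)} = -3 + 3 j$
$\frac{1}{\left(- \frac{5}{36} + \frac{I{\left(-7 \right)}}{-27}\right)^{2} + K{\left(-100,76 \right)}} = \frac{1}{\left(- \frac{5}{36} - \frac{7}{-27}\right)^{2} + \left(-3 + 3 \cdot 76\right)} = \frac{1}{\left(\left(-5\right) \frac{1}{36} - - \frac{7}{27}\right)^{2} + \left(-3 + 228\right)} = \frac{1}{\left(- \frac{5}{36} + \frac{7}{27}\right)^{2} + 225} = \frac{1}{\left(\frac{13}{108}\right)^{2} + 225} = \frac{1}{\frac{169}{11664} + 225} = \frac{1}{\frac{2624569}{11664}} = \frac{11664}{2624569}$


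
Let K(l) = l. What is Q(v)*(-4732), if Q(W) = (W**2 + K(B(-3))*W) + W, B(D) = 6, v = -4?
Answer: 56784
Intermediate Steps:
Q(W) = W**2 + 7*W (Q(W) = (W**2 + 6*W) + W = W**2 + 7*W)
Q(v)*(-4732) = -4*(7 - 4)*(-4732) = -4*3*(-4732) = -12*(-4732) = 56784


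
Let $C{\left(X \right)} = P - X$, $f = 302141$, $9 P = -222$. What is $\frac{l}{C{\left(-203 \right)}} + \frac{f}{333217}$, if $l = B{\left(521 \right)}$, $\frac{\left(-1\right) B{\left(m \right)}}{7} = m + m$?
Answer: $- \frac{419400527}{10486535} \approx -39.994$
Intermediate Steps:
$B{\left(m \right)} = - 14 m$ ($B{\left(m \right)} = - 7 \left(m + m\right) = - 7 \cdot 2 m = - 14 m$)
$P = - \frac{74}{3}$ ($P = \frac{1}{9} \left(-222\right) = - \frac{74}{3} \approx -24.667$)
$l = -7294$ ($l = \left(-14\right) 521 = -7294$)
$C{\left(X \right)} = - \frac{74}{3} - X$
$\frac{l}{C{\left(-203 \right)}} + \frac{f}{333217} = - \frac{7294}{- \frac{74}{3} - -203} + \frac{302141}{333217} = - \frac{7294}{- \frac{74}{3} + 203} + 302141 \cdot \frac{1}{333217} = - \frac{7294}{\frac{535}{3}} + \frac{17773}{19601} = \left(-7294\right) \frac{3}{535} + \frac{17773}{19601} = - \frac{21882}{535} + \frac{17773}{19601} = - \frac{419400527}{10486535}$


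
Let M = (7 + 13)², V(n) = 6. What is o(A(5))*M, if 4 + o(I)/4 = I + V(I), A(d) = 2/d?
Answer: 3840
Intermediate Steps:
o(I) = 8 + 4*I (o(I) = -16 + 4*(I + 6) = -16 + 4*(6 + I) = -16 + (24 + 4*I) = 8 + 4*I)
M = 400 (M = 20² = 400)
o(A(5))*M = (8 + 4*(2/5))*400 = (8 + 4*(2*(⅕)))*400 = (8 + 4*(⅖))*400 = (8 + 8/5)*400 = (48/5)*400 = 3840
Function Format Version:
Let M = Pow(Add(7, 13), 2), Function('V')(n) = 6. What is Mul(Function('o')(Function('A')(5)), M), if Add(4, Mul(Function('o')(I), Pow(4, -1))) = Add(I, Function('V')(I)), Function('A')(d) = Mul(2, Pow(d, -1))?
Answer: 3840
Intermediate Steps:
Function('o')(I) = Add(8, Mul(4, I)) (Function('o')(I) = Add(-16, Mul(4, Add(I, 6))) = Add(-16, Mul(4, Add(6, I))) = Add(-16, Add(24, Mul(4, I))) = Add(8, Mul(4, I)))
M = 400 (M = Pow(20, 2) = 400)
Mul(Function('o')(Function('A')(5)), M) = Mul(Add(8, Mul(4, Mul(2, Pow(5, -1)))), 400) = Mul(Add(8, Mul(4, Mul(2, Rational(1, 5)))), 400) = Mul(Add(8, Mul(4, Rational(2, 5))), 400) = Mul(Add(8, Rational(8, 5)), 400) = Mul(Rational(48, 5), 400) = 3840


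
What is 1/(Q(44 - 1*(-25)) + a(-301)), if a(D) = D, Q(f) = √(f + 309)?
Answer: -43/12889 - 3*√42/90223 ≈ -0.0035517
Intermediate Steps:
Q(f) = √(309 + f)
1/(Q(44 - 1*(-25)) + a(-301)) = 1/(√(309 + (44 - 1*(-25))) - 301) = 1/(√(309 + (44 + 25)) - 301) = 1/(√(309 + 69) - 301) = 1/(√378 - 301) = 1/(3*√42 - 301) = 1/(-301 + 3*√42)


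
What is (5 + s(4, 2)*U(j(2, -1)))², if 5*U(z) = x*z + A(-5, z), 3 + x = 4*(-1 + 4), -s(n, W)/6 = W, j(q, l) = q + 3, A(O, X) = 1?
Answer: 277729/25 ≈ 11109.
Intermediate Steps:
j(q, l) = 3 + q
s(n, W) = -6*W
x = 9 (x = -3 + 4*(-1 + 4) = -3 + 4*3 = -3 + 12 = 9)
U(z) = ⅕ + 9*z/5 (U(z) = (9*z + 1)/5 = (1 + 9*z)/5 = ⅕ + 9*z/5)
(5 + s(4, 2)*U(j(2, -1)))² = (5 + (-6*2)*(⅕ + 9*(3 + 2)/5))² = (5 - 12*(⅕ + (9/5)*5))² = (5 - 12*(⅕ + 9))² = (5 - 12*46/5)² = (5 - 552/5)² = (-527/5)² = 277729/25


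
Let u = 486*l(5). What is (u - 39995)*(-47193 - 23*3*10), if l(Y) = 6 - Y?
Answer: 1891809447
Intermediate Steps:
u = 486 (u = 486*(6 - 1*5) = 486*(6 - 5) = 486*1 = 486)
(u - 39995)*(-47193 - 23*3*10) = (486 - 39995)*(-47193 - 23*3*10) = -39509*(-47193 - 69*10) = -39509*(-47193 - 690) = -39509*(-47883) = 1891809447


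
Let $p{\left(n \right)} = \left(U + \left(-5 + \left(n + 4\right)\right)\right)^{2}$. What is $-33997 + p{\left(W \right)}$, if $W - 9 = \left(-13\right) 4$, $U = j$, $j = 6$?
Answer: $-32553$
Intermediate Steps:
$U = 6$
$W = -43$ ($W = 9 - 52 = -43$)
$p{\left(n \right)} = \left(5 + n\right)^{2}$ ($p{\left(n \right)} = \left(6 + \left(-5 + \left(n + 4\right)\right)\right)^{2} = \left(6 + \left(-5 + \left(4 + n\right)\right)\right)^{2} = \left(6 + \left(-1 + n\right)\right)^{2} = \left(5 + n\right)^{2}$)
$-33997 + p{\left(W \right)} = -33997 + \left(5 - 43\right)^{2} = -33997 + \left(-38\right)^{2} = -33997 + 1444 = -32553$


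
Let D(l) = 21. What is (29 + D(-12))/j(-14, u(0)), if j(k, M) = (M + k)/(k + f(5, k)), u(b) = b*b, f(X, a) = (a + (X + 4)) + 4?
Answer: 375/7 ≈ 53.571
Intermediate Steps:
f(X, a) = 8 + X + a (f(X, a) = (a + (4 + X)) + 4 = (4 + X + a) + 4 = 8 + X + a)
u(b) = b²
j(k, M) = (M + k)/(13 + 2*k) (j(k, M) = (M + k)/(k + (8 + 5 + k)) = (M + k)/(k + (13 + k)) = (M + k)/(13 + 2*k))
(29 + D(-12))/j(-14, u(0)) = (29 + 21)/(((0² - 14)/(13 + 2*(-14)))) = 50/(((0 - 14)/(13 - 28))) = 50/((-14/(-15))) = 50/((-1/15*(-14))) = 50/(14/15) = 50*(15/14) = 375/7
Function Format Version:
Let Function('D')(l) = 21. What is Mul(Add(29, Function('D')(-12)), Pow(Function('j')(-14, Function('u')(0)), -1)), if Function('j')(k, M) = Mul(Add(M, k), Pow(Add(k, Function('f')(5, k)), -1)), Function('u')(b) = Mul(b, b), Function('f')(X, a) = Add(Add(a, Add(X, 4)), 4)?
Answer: Rational(375, 7) ≈ 53.571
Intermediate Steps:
Function('f')(X, a) = Add(8, X, a) (Function('f')(X, a) = Add(Add(a, Add(4, X)), 4) = Add(Add(4, X, a), 4) = Add(8, X, a))
Function('u')(b) = Pow(b, 2)
Function('j')(k, M) = Mul(Pow(Add(13, Mul(2, k)), -1), Add(M, k)) (Function('j')(k, M) = Mul(Add(M, k), Pow(Add(k, Add(8, 5, k)), -1)) = Mul(Add(M, k), Pow(Add(k, Add(13, k)), -1)) = Mul(Add(M, k), Pow(Add(13, Mul(2, k)), -1)) = Mul(Pow(Add(13, Mul(2, k)), -1), Add(M, k)))
Mul(Add(29, Function('D')(-12)), Pow(Function('j')(-14, Function('u')(0)), -1)) = Mul(Add(29, 21), Pow(Mul(Pow(Add(13, Mul(2, -14)), -1), Add(Pow(0, 2), -14)), -1)) = Mul(50, Pow(Mul(Pow(Add(13, -28), -1), Add(0, -14)), -1)) = Mul(50, Pow(Mul(Pow(-15, -1), -14), -1)) = Mul(50, Pow(Mul(Rational(-1, 15), -14), -1)) = Mul(50, Pow(Rational(14, 15), -1)) = Mul(50, Rational(15, 14)) = Rational(375, 7)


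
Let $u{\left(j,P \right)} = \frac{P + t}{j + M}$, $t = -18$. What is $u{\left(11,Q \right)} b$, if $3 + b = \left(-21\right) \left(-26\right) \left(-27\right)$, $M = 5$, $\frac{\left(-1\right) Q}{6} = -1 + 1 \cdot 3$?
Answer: $\frac{221175}{8} \approx 27647.0$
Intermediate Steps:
$Q = -12$ ($Q = - 6 \left(-1 + 1 \cdot 3\right) = - 6 \left(-1 + 3\right) = \left(-6\right) 2 = -12$)
$b = -14745$ ($b = -3 + \left(-21\right) \left(-26\right) \left(-27\right) = -3 + 546 \left(-27\right) = -3 - 14742 = -14745$)
$u{\left(j,P \right)} = \frac{-18 + P}{5 + j}$ ($u{\left(j,P \right)} = \frac{P - 18}{j + 5} = \frac{-18 + P}{5 + j}$)
$u{\left(11,Q \right)} b = \frac{-18 - 12}{5 + 11} \left(-14745\right) = \frac{1}{16} \left(-30\right) \left(-14745\right) = \left(- \frac{15}{8}\right) \left(-14745\right) = \frac{221175}{8}$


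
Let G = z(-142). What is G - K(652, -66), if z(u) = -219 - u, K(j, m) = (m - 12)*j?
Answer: 50779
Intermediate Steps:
K(j, m) = j*(-12 + m) (K(j, m) = (-12 + m)*j = j*(-12 + m))
G = -77 (G = -219 - 1*(-142) = -219 + 142 = -77)
G - K(652, -66) = -77 - 652*(-12 - 66) = -77 - 652*(-78) = -77 - 1*(-50856) = -77 + 50856 = 50779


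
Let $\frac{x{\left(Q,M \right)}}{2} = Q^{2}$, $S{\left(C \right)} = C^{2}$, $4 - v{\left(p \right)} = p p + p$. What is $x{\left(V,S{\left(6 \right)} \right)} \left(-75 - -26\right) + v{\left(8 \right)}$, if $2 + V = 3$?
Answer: $-166$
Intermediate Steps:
$v{\left(p \right)} = 4 - p - p^{2}$ ($v{\left(p \right)} = 4 - \left(p p + p\right) = 4 - \left(p^{2} + p\right) = 4 - \left(p + p^{2}\right) = 4 - p - p^{2}$)
$V = 1$ ($V = -2 + 3 = 1$)
$x{\left(Q,M \right)} = 2 Q^{2}$
$x{\left(V,S{\left(6 \right)} \right)} \left(-75 - -26\right) + v{\left(8 \right)} = 2 \cdot 1^{2} \left(-75 - -26\right) - 68 = 2 \cdot 1 \left(-75 + 26\right) - 68 = 2 \left(-49\right) - 68 = -98 - 68 = -166$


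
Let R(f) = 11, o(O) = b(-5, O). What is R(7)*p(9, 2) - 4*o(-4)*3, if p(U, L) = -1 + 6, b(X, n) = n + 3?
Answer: 67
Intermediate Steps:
b(X, n) = 3 + n
o(O) = 3 + O
p(U, L) = 5
R(7)*p(9, 2) - 4*o(-4)*3 = 11*5 - 4*(3 - 4)*3 = 55 - 4*(-1)*3 = 55 + 4*3 = 55 + 12 = 67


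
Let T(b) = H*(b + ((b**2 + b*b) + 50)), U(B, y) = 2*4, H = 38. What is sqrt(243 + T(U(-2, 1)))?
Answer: sqrt(7311) ≈ 85.504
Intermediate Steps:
U(B, y) = 8
T(b) = 1900 + 38*b + 76*b**2 (T(b) = 38*(b + ((b**2 + b*b) + 50)) = 38*(b + ((b**2 + b**2) + 50)) = 38*(b + (2*b**2 + 50)) = 38*(b + (50 + 2*b**2)) = 38*(50 + b + 2*b**2) = 1900 + 38*b + 76*b**2)
sqrt(243 + T(U(-2, 1))) = sqrt(243 + (1900 + 38*8 + 76*8**2)) = sqrt(243 + (1900 + 304 + 76*64)) = sqrt(243 + (1900 + 304 + 4864)) = sqrt(243 + 7068) = sqrt(7311)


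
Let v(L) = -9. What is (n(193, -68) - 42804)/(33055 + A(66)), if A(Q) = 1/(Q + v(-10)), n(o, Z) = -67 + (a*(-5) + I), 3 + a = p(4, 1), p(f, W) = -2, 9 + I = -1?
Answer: -305349/235517 ≈ -1.2965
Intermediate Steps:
I = -10 (I = -9 - 1 = -10)
a = -5 (a = -3 - 2 = -5)
n(o, Z) = -52 (n(o, Z) = -67 + (-5*(-5) - 10) = -67 + (25 - 10) = -67 + 15 = -52)
A(Q) = 1/(-9 + Q) (A(Q) = 1/(Q - 9) = 1/(-9 + Q))
(n(193, -68) - 42804)/(33055 + A(66)) = (-52 - 42804)/(33055 + 1/(-9 + 66)) = -42856/(33055 + 1/57) = -42856/1884136/57 = -42856*57/1884136 = -305349/235517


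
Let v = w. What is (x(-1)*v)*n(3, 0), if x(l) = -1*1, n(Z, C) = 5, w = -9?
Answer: 45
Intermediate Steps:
x(l) = -1
v = -9
(x(-1)*v)*n(3, 0) = -1*(-9)*5 = 9*5 = 45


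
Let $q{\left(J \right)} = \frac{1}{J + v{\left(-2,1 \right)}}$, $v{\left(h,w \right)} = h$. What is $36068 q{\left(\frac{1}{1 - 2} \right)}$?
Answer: $- \frac{36068}{3} \approx -12023.0$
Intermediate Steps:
$q{\left(J \right)} = \frac{1}{-2 + J}$ ($q{\left(J \right)} = \frac{1}{J - 2} = \frac{1}{-2 + J}$)
$36068 q{\left(\frac{1}{1 - 2} \right)} = \frac{36068}{-2 + \frac{1}{1 - 2}} = \frac{36068}{-2 + \frac{1}{-1}} = \frac{36068}{-2 - 1} = \frac{36068}{-3} = 36068 \left(- \frac{1}{3}\right) = - \frac{36068}{3}$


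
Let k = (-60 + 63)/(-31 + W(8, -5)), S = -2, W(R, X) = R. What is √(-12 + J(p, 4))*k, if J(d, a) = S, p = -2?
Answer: -3*I*√14/23 ≈ -0.48804*I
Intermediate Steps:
J(d, a) = -2
k = -3/23 (k = (-60 + 63)/(-31 + 8) = 3/(-23) = 3*(-1/23) = -3/23 ≈ -0.13043)
√(-12 + J(p, 4))*k = √(-12 - 2)*(-3/23) = √(-14)*(-3/23) = (I*√14)*(-3/23) = -3*I*√14/23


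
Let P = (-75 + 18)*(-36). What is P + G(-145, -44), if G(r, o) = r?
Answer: 1907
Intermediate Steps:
P = 2052 (P = -57*(-36) = 2052)
P + G(-145, -44) = 2052 - 145 = 1907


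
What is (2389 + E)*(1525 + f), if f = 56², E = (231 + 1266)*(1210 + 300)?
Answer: 10547185799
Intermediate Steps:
E = 2260470 (E = 1497*1510 = 2260470)
f = 3136
(2389 + E)*(1525 + f) = (2389 + 2260470)*(1525 + 3136) = 2262859*4661 = 10547185799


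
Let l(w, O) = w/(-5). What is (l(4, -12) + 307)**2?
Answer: 2343961/25 ≈ 93759.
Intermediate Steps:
l(w, O) = -w/5 (l(w, O) = w*(-1/5) = -w/5)
(l(4, -12) + 307)**2 = (-1/5*4 + 307)**2 = (-4/5 + 307)**2 = (1531/5)**2 = 2343961/25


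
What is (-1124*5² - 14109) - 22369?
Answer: -64578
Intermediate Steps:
(-1124*5² - 14109) - 22369 = (-1124*25 - 14109) - 22369 = (-28100 - 14109) - 22369 = -42209 - 22369 = -64578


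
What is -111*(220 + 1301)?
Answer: -168831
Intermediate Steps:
-111*(220 + 1301) = -111*1521 = -168831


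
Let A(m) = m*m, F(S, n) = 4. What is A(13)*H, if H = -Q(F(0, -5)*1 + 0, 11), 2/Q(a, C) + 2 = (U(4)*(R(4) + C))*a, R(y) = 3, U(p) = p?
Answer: -169/111 ≈ -1.5225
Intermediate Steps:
A(m) = m**2
Q(a, C) = 2/(-2 + a*(12 + 4*C)) (Q(a, C) = 2/(-2 + (4*(3 + C))*a) = 2/(-2 + (12 + 4*C)*a) = 2/(-2 + a*(12 + 4*C)))
H = -1/111 (H = -1/(-1 + 6*(4*1 + 0) + 2*11*(4*1 + 0)) = -1/(-1 + 6*(4 + 0) + 2*11*(4 + 0)) = -1/(-1 + 6*4 + 2*11*4) = -1/(-1 + 24 + 88) = -1/111 ≈ -0.0090090)
A(13)*H = 13**2*(-1/111) = 169*(-1/111) = -169/111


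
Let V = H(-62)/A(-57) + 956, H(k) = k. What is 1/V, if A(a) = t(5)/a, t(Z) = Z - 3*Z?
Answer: 5/3013 ≈ 0.0016595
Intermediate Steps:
t(Z) = -2*Z
A(a) = -10/a (A(a) = (-2*5)/a = -10/a)
V = 3013/5 (V = -62/((-10/(-57))) + 956 = -62/((-10*(-1/57))) + 956 = -62/10/57 + 956 = -62*57/10 + 956 = -1767/5 + 956 = 3013/5 ≈ 602.60)
1/V = 1/(3013/5) = 5/3013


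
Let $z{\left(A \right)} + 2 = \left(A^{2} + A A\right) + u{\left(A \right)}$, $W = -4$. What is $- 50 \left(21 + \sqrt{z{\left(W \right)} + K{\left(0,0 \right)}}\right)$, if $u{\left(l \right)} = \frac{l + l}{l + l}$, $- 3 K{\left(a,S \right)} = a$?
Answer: $-1050 - 50 \sqrt{31} \approx -1328.4$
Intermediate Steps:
$K{\left(a,S \right)} = - \frac{a}{3}$
$u{\left(l \right)} = 1$ ($u{\left(l \right)} = \frac{2 l}{2 l} = 2 l \frac{1}{2 l} = 1$)
$z{\left(A \right)} = -1 + 2 A^{2}$ ($z{\left(A \right)} = -2 + \left(\left(A^{2} + A A\right) + 1\right) = -2 + \left(\left(A^{2} + A^{2}\right) + 1\right) = -2 + \left(2 A^{2} + 1\right) = -2 + \left(1 + 2 A^{2}\right) = -1 + 2 A^{2}$)
$- 50 \left(21 + \sqrt{z{\left(W \right)} + K{\left(0,0 \right)}}\right) = - 50 \left(21 + \sqrt{\left(-1 + 2 \left(-4\right)^{2}\right) - 0}\right) = - 50 \left(21 + \sqrt{\left(-1 + 2 \cdot 16\right) + 0}\right) = - 50 \left(21 + \sqrt{\left(-1 + 32\right) + 0}\right) = - 50 \left(21 + \sqrt{31 + 0}\right) = - 50 \left(21 + \sqrt{31}\right) = -1050 - 50 \sqrt{31}$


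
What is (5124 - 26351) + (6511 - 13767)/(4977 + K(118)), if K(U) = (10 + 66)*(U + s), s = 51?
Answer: -378293623/17821 ≈ -21227.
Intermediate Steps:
K(U) = 3876 + 76*U (K(U) = (10 + 66)*(U + 51) = 76*(51 + U) = 3876 + 76*U)
(5124 - 26351) + (6511 - 13767)/(4977 + K(118)) = (5124 - 26351) + (6511 - 13767)/(4977 + (3876 + 76*118)) = -21227 - 7256/(4977 + (3876 + 8968)) = -21227 - 7256/(4977 + 12844) = -21227 - 7256/17821 = -378293623/17821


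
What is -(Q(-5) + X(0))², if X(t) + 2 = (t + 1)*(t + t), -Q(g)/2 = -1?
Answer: 0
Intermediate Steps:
Q(g) = 2 (Q(g) = -2*(-1) = 2)
X(t) = -2 + 2*t*(1 + t) (X(t) = -2 + (t + 1)*(t + t) = -2 + (1 + t)*(2*t) = -2 + 2*t*(1 + t))
-(Q(-5) + X(0))² = -(2 + (-2 + 2*0 + 2*0²))² = -(2 + (-2 + 0 + 2*0))² = -(2 + (-2 + 0 + 0))² = -(2 - 2)² = -1*0² = -1*0 = 0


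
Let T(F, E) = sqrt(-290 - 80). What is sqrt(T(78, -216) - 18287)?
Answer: sqrt(-18287 + I*sqrt(370)) ≈ 0.0711 + 135.23*I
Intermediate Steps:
T(F, E) = I*sqrt(370) (T(F, E) = sqrt(-370) = I*sqrt(370))
sqrt(T(78, -216) - 18287) = sqrt(I*sqrt(370) - 18287) = sqrt(-18287 + I*sqrt(370))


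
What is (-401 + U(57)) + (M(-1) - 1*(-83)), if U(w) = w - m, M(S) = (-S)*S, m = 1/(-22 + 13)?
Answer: -2357/9 ≈ -261.89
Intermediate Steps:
m = -⅑ (m = 1/(-9) = -⅑ ≈ -0.11111)
M(S) = -S²
U(w) = ⅑ + w (U(w) = w - 1*(-⅑) = w + ⅑ = ⅑ + w)
(-401 + U(57)) + (M(-1) - 1*(-83)) = (-401 + (⅑ + 57)) + (-1*(-1)² - 1*(-83)) = (-401 + 514/9) + (-1*1 + 83) = -3095/9 + (-1 + 83) = -3095/9 + 82 = -2357/9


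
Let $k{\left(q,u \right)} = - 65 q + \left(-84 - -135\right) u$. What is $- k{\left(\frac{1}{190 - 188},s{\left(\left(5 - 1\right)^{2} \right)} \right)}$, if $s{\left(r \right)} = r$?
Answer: $- \frac{1567}{2} \approx -783.5$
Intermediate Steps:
$k{\left(q,u \right)} = - 65 q + 51 u$ ($k{\left(q,u \right)} = - 65 q + \left(-84 + 135\right) u = - 65 q + 51 u$)
$- k{\left(\frac{1}{190 - 188},s{\left(\left(5 - 1\right)^{2} \right)} \right)} = - (- \frac{65}{190 - 188} + 51 \left(5 - 1\right)^{2}) = - (- \frac{65}{2} + 51 \cdot 4^{2}) = - (\left(-65\right) \frac{1}{2} + 51 \cdot 16) = - (- \frac{65}{2} + 816) = \left(-1\right) \frac{1567}{2} = - \frac{1567}{2}$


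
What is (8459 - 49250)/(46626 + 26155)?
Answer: -40791/72781 ≈ -0.56046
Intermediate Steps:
(8459 - 49250)/(46626 + 26155) = -40791/72781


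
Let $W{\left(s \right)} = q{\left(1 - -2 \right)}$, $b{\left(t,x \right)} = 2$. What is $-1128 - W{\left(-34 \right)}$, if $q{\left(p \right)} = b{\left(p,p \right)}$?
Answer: $-1130$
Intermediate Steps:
$q{\left(p \right)} = 2$
$W{\left(s \right)} = 2$
$-1128 - W{\left(-34 \right)} = -1128 - 2 = -1130$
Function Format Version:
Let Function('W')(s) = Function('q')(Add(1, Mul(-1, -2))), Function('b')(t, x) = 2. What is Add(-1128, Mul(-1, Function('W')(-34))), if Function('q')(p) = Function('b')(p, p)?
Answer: -1130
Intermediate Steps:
Function('q')(p) = 2
Function('W')(s) = 2
Add(-1128, Mul(-1, Function('W')(-34))) = Add(-1128, Mul(-1, 2)) = Add(-1128, -2) = -1130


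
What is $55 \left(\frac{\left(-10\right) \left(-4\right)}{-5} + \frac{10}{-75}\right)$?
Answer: $- \frac{1342}{3} \approx -447.33$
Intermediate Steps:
$55 \left(\frac{\left(-10\right) \left(-4\right)}{-5} + \frac{10}{-75}\right) = 55 \left(40 \left(- \frac{1}{5}\right) + 10 \left(- \frac{1}{75}\right)\right) = 55 \left(-8 - \frac{2}{15}\right) = 55 \left(- \frac{122}{15}\right) = - \frac{1342}{3}$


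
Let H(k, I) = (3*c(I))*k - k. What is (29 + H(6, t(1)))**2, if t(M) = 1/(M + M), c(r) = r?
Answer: 1024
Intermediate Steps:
t(M) = 1/(2*M)
H(k, I) = -k + 3*I*k (H(k, I) = (3*I)*k - k = 3*I*k - k = -k + 3*I*k)
(29 + H(6, t(1)))**2 = (29 + 6*(-1 + 3*((1/2)/1)))**2 = (29 + 6*(-1 + 3*((1/2)*1)))**2 = (29 + 6*(-1 + 3*(1/2)))**2 = (29 + 6*(-1 + 3/2))**2 = (29 + 6*(1/2))**2 = (29 + 3)**2 = 32**2 = 1024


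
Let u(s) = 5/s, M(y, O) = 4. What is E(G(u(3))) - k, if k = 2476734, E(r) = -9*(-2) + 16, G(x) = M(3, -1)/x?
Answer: -2476700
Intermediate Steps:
G(x) = 4/x
E(r) = 34 (E(r) = 18 + 16 = 34)
E(G(u(3))) - k = 34 - 1*2476734 = 34 - 2476734 = -2476700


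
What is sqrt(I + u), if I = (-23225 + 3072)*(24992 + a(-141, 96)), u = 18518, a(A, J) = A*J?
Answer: 5*I*sqrt(9234170) ≈ 15194.0*I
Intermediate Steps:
I = -230872768 (I = (-23225 + 3072)*(24992 - 141*96) = -20153*(24992 - 13536) = -20153*11456 = -230872768)
sqrt(I + u) = sqrt(-230872768 + 18518) = sqrt(-230854250) = 5*I*sqrt(9234170)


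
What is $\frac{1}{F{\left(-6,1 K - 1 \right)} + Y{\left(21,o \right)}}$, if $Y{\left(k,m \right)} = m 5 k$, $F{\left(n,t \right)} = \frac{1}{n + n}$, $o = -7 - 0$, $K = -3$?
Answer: $- \frac{12}{8821} \approx -0.0013604$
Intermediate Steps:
$o = -7$ ($o = -7 + 0 = -7$)
$F{\left(n,t \right)} = \frac{1}{2 n}$
$Y{\left(k,m \right)} = 5 k m$ ($Y{\left(k,m \right)} = 5 m k = 5 k m$)
$\frac{1}{F{\left(-6,1 K - 1 \right)} + Y{\left(21,o \right)}} = \frac{1}{\frac{1}{2 \left(-6\right)} + 5 \cdot 21 \left(-7\right)} = \frac{1}{\frac{1}{2} \left(- \frac{1}{6}\right) - 735} = \frac{1}{- \frac{1}{12} - 735} = \frac{1}{- \frac{8821}{12}} = - \frac{12}{8821}$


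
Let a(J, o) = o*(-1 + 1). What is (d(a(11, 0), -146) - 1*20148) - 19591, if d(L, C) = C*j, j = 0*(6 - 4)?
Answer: -39739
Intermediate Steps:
a(J, o) = 0 (a(J, o) = o*0 = 0)
j = 0 (j = 0*2 = 0)
d(L, C) = 0 (d(L, C) = C*0 = 0)
(d(a(11, 0), -146) - 1*20148) - 19591 = (0 - 1*20148) - 19591 = (0 - 20148) - 19591 = -20148 - 19591 = -39739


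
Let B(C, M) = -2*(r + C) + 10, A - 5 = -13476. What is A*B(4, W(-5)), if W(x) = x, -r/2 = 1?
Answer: -80826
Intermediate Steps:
r = -2 (r = -2*1 = -2)
A = -13471 (A = 5 - 13476 = -13471)
B(C, M) = 14 - 2*C (B(C, M) = -2*(-2 + C) + 10 = (4 - 2*C) + 10 = 14 - 2*C)
A*B(4, W(-5)) = -13471*(14 - 2*4) = -13471*(14 - 8) = -13471*6 = -80826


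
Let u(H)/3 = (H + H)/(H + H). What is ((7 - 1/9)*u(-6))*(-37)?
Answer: -2294/3 ≈ -764.67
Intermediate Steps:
u(H) = 3 (u(H) = 3*((H + H)/(H + H)) = 3*((2*H)/((2*H))) = 3*((2*H)*(1/(2*H))) = 3*1 = 3)
((7 - 1/9)*u(-6))*(-37) = ((7 - 1/9)*3)*(-37) = ((7 - 1*⅑)*3)*(-37) = ((7 - ⅑)*3)*(-37) = ((62/9)*3)*(-37) = (62/3)*(-37) = -2294/3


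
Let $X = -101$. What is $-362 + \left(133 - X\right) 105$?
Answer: $24208$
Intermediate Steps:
$-362 + \left(133 - X\right) 105 = -362 + \left(133 - -101\right) 105 = -362 + \left(133 + 101\right) 105 = -362 + 234 \cdot 105 = -362 + 24570 = 24208$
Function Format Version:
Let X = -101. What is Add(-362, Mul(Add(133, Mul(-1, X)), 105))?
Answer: 24208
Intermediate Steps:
Add(-362, Mul(Add(133, Mul(-1, X)), 105)) = Add(-362, Mul(Add(133, Mul(-1, -101)), 105)) = Add(-362, Mul(Add(133, 101), 105)) = Add(-362, Mul(234, 105)) = Add(-362, 24570) = 24208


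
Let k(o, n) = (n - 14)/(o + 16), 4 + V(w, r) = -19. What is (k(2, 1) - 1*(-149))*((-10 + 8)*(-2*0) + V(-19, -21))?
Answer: -61387/18 ≈ -3410.4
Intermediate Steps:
V(w, r) = -23 (V(w, r) = -4 - 19 = -23)
k(o, n) = (-14 + n)/(16 + o)
(k(2, 1) - 1*(-149))*((-10 + 8)*(-2*0) + V(-19, -21)) = ((-14 + 1)/(16 + 2) - 1*(-149))*((-10 + 8)*(-2*0) - 23) = (-13/18 + 149)*(-2*0 - 23) = ((1/18)*(-13) + 149)*(0 - 23) = (-13/18 + 149)*(-23) = (2669/18)*(-23) = -61387/18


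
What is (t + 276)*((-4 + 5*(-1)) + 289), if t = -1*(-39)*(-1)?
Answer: 66360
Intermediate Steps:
t = -39 (t = 39*(-1) = -39)
(t + 276)*((-4 + 5*(-1)) + 289) = (-39 + 276)*((-4 + 5*(-1)) + 289) = 237*((-4 - 5) + 289) = 237*(-9 + 289) = 237*280 = 66360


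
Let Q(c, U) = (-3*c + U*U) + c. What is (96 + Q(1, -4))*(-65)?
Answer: -7150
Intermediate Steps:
Q(c, U) = U² - 2*c (Q(c, U) = (-3*c + U²) + c = (U² - 3*c) + c = U² - 2*c)
(96 + Q(1, -4))*(-65) = (96 + ((-4)² - 2*1))*(-65) = (96 + (16 - 2))*(-65) = (96 + 14)*(-65) = 110*(-65) = -7150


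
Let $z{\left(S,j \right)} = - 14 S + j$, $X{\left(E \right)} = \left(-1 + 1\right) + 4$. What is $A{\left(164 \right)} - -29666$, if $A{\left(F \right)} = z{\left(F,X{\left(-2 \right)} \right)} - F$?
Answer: $27210$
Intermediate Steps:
$X{\left(E \right)} = 4$ ($X{\left(E \right)} = 0 + 4 = 4$)
$z{\left(S,j \right)} = j - 14 S$
$A{\left(F \right)} = 4 - 15 F$ ($A{\left(F \right)} = \left(4 - 14 F\right) - F = 4 - 15 F$)
$A{\left(164 \right)} - -29666 = \left(4 - 2460\right) - -29666 = \left(4 - 2460\right) + 29666 = -2456 + 29666 = 27210$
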